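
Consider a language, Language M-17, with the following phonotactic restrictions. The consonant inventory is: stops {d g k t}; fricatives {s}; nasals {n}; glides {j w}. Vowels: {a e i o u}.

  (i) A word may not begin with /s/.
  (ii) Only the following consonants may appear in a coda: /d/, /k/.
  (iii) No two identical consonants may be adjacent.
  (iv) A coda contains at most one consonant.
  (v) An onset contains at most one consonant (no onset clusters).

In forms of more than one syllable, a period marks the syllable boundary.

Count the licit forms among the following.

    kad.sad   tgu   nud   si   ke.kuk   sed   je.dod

kad.sad — σ1 onset /k/, coda /d/ ok; σ2 onset /s/, coda /d/ ok → licit
tgu — violates constraint (v): syllable 1 onset /tg/ has 2 consonants (> 1) → illicit
nud — σ1 onset /n/, coda /d/ ok → licit
si — violates constraint (i): word begins with /s/ → illicit
ke.kuk — σ1 onset /k/, coda /∅/ ok; σ2 onset /k/, coda /k/ ok → licit
sed — violates constraint (i): word begins with /s/ → illicit
je.dod — σ1 onset /j/, coda /∅/ ok; σ2 onset /d/, coda /d/ ok → licit
Licit: kad.sad, nud, ke.kuk, je.dod → 4.

4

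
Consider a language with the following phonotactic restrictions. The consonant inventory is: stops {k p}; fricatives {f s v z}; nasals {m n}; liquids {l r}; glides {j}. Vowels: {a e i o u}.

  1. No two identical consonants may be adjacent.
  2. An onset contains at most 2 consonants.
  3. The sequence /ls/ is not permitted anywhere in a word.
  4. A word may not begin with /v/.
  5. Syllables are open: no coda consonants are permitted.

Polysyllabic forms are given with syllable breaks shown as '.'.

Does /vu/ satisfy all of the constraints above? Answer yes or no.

no

/vu/ — violates constraint 4: word begins with /v/ → phonotactically illegal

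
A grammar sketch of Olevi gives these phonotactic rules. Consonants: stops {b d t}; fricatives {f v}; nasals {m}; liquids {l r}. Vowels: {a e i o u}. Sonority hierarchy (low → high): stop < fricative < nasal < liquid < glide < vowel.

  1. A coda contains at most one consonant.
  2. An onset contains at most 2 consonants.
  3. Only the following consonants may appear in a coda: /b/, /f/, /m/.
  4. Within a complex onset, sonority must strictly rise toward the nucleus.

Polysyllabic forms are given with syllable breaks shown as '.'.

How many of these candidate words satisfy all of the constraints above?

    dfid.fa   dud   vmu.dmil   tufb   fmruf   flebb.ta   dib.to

dfid.fa — violates constraint 3: syllable 1 coda contains /d/, which is not a licensed coda consonant → not permitted
dud — violates constraint 3: syllable 1 coda contains /d/, which is not a licensed coda consonant → not permitted
vmu.dmil — violates constraint 3: syllable 2 coda contains /l/, which is not a licensed coda consonant → not permitted
tufb — violates constraint 1: syllable 1 coda /fb/ has 2 consonants (> 1) → not permitted
fmruf — violates constraint 2: syllable 1 onset /fmr/ has 3 consonants (> 2) → not permitted
flebb.ta — violates constraint 1: syllable 1 coda /bb/ has 2 consonants (> 1) → not permitted
dib.to — σ1 onset /d/, coda /b/ ok; σ2 onset /t/, coda /∅/ ok → permitted
Permitted: dib.to → 1.

1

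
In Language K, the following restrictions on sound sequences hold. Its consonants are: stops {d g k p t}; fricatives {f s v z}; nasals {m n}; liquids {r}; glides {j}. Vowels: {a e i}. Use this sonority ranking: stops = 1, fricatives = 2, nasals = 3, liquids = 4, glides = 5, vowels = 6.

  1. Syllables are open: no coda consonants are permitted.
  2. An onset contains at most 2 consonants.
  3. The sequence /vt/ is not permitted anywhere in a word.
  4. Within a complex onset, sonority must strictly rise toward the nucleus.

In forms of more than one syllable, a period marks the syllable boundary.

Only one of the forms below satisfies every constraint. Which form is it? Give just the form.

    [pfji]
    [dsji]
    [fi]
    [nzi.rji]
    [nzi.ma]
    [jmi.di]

[pfji] — violates constraint 2: syllable 1 onset /pfj/ has 3 consonants (> 2) → not permitted
[dsji] — violates constraint 2: syllable 1 onset /dsj/ has 3 consonants (> 2) → not permitted
[fi] — σ1 onset /f/, coda /∅/ ok → permitted
[nzi.rji] — violates constraint 4: syllable 1 onset /nz/: /n/ (nasal, 3) → /z/ (fricative, 2) does not rise → not permitted
[nzi.ma] — violates constraint 4: syllable 1 onset /nz/: /n/ (nasal, 3) → /z/ (fricative, 2) does not rise → not permitted
[jmi.di] — violates constraint 4: syllable 1 onset /jm/: /j/ (glide, 5) → /m/ (nasal, 3) does not rise → not permitted

[fi]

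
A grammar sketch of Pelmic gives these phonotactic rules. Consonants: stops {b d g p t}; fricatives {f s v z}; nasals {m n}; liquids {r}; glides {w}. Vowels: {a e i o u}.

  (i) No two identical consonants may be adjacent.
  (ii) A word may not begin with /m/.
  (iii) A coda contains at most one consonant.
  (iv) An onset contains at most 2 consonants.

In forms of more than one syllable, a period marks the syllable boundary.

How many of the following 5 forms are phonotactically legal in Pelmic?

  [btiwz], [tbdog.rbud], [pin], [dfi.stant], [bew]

2

[btiwz] — violates constraint (iii): syllable 1 coda /wz/ has 2 consonants (> 1) → phonotactically illegal
[tbdog.rbud] — violates constraint (iv): syllable 1 onset /tbd/ has 3 consonants (> 2) → phonotactically illegal
[pin] — σ1 onset /p/, coda /n/ ok → phonotactically legal
[dfi.stant] — violates constraint (iii): syllable 2 coda /nt/ has 2 consonants (> 1) → phonotactically illegal
[bew] — σ1 onset /b/, coda /w/ ok → phonotactically legal
Phonotactically legal: [pin], [bew] → 2.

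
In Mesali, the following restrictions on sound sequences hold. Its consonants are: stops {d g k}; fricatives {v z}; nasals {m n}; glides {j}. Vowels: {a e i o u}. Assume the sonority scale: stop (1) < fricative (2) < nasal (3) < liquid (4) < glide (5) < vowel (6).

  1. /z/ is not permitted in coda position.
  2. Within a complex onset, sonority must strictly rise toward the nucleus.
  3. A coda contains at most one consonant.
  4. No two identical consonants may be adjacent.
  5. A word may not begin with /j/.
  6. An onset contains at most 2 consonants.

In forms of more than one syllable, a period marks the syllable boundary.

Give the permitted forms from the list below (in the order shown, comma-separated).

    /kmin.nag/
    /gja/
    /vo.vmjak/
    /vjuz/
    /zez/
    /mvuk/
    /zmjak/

/gja/

/kmin.nag/ — violates constraint 4: adjacent identical consonants /nn/ → not permitted
/gja/ — σ1 onset /gj/ (1→5 rises), coda /∅/ ok → permitted
/vo.vmjak/ — violates constraint 6: syllable 2 onset /vmj/ has 3 consonants (> 2) → not permitted
/vjuz/ — violates constraint 1: syllable 1 coda contains /z/ → not permitted
/zez/ — violates constraint 1: syllable 1 coda contains /z/ → not permitted
/mvuk/ — violates constraint 2: syllable 1 onset /mv/: /m/ (nasal, 3) → /v/ (fricative, 2) does not rise → not permitted
/zmjak/ — violates constraint 6: syllable 1 onset /zmj/ has 3 consonants (> 2) → not permitted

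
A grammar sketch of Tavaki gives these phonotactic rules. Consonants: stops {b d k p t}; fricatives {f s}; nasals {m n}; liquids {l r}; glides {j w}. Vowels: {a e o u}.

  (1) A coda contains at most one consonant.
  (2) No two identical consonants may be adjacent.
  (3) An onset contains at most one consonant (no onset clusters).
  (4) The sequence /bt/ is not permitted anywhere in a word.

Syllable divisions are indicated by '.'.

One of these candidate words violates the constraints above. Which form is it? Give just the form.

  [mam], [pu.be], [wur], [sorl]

[mam] — σ1 onset /m/, coda /m/ ok → permitted
[pu.be] — σ1 onset /p/, coda /∅/ ok; σ2 onset /b/, coda /∅/ ok → permitted
[wur] — σ1 onset /w/, coda /r/ ok → permitted
[sorl] — violates constraint 1: syllable 1 coda /rl/ has 2 consonants (> 1) → not permitted

[sorl]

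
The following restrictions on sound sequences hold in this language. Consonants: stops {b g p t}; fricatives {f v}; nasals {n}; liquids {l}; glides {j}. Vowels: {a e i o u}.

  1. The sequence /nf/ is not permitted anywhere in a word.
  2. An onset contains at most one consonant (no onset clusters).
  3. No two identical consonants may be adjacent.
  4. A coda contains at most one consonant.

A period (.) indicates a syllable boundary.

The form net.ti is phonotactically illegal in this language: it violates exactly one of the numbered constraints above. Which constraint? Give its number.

net.ti: adjacent identical consonants /tt/.
This is a violation of constraint 3: "No two identical consonants may be adjacent."
The remaining constraints (1, 2, 4) are satisfied.

3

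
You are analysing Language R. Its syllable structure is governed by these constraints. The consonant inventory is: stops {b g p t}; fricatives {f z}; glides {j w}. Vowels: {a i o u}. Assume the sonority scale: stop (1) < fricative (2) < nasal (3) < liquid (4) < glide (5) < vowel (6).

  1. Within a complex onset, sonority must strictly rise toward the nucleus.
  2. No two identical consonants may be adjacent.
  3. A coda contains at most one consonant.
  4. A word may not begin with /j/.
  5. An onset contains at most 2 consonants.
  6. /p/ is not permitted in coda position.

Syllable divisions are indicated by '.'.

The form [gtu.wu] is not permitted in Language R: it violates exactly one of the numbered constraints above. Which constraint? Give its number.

1

[gtu.wu]: syllable 1 onset /gt/: /g/ (stop, 1) → /t/ (stop, 1) does not rise.
This is a violation of constraint 1: "Within a complex onset, sonority must strictly rise toward the nucleus."
The remaining constraints (2, 3, 4, 5, 6) are satisfied.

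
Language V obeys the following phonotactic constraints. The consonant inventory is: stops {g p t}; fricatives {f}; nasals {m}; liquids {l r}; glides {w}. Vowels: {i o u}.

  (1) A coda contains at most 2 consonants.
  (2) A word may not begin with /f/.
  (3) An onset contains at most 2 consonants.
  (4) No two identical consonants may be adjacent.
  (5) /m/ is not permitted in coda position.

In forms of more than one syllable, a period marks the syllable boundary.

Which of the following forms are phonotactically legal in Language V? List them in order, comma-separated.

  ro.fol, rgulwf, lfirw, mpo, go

ro.fol, lfirw, mpo, go

ro.fol — σ1 onset /r/, coda /∅/ ok; σ2 onset /f/, coda /l/ ok → phonotactically legal
rgulwf — violates constraint 1: syllable 1 coda /lwf/ has 3 consonants (> 2) → phonotactically illegal
lfirw — σ1 onset /lf/ (2C), coda /rw/ (2C) ok → phonotactically legal
mpo — σ1 onset /mp/ (2C), coda /∅/ ok → phonotactically legal
go — σ1 onset /g/, coda /∅/ ok → phonotactically legal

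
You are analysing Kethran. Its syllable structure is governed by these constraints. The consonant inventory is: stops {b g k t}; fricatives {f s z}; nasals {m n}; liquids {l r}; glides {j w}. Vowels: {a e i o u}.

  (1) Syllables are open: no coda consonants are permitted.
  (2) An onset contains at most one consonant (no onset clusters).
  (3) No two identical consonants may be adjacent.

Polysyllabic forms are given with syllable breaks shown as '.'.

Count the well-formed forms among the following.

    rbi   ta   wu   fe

rbi — violates constraint 2: syllable 1 onset /rb/ has 2 consonants (> 1) → ill-formed
ta — σ1 onset /t/, coda /∅/ ok → well-formed
wu — σ1 onset /w/, coda /∅/ ok → well-formed
fe — σ1 onset /f/, coda /∅/ ok → well-formed
Well-formed: ta, wu, fe → 3.

3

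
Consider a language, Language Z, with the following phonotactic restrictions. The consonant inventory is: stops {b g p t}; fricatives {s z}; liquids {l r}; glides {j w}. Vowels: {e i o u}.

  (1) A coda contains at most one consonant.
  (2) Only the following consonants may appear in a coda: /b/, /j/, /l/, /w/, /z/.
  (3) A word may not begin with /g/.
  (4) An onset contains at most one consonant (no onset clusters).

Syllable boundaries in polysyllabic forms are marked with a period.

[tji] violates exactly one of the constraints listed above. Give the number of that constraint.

[tji]: syllable 1 onset /tj/ has 2 consonants (> 1).
This is a violation of constraint 4: "An onset contains at most one consonant (no onset clusters)."
The remaining constraints (1, 2, 3) are satisfied.

4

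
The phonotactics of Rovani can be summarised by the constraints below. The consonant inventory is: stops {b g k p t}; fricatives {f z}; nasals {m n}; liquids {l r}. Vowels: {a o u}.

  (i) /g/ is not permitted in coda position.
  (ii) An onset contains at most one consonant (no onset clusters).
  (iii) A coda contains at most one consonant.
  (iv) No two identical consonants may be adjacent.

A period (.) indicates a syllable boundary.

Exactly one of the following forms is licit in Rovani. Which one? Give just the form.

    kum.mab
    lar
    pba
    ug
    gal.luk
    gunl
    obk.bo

kum.mab — violates constraint (iv): adjacent identical consonants /mm/ → illicit
lar — σ1 onset /l/, coda /r/ ok → licit
pba — violates constraint (ii): syllable 1 onset /pb/ has 2 consonants (> 1) → illicit
ug — violates constraint (i): syllable 1 coda contains /g/ → illicit
gal.luk — violates constraint (iv): adjacent identical consonants /ll/ → illicit
gunl — violates constraint (iii): syllable 1 coda /nl/ has 2 consonants (> 1) → illicit
obk.bo — violates constraint (iii): syllable 1 coda /bk/ has 2 consonants (> 1) → illicit

lar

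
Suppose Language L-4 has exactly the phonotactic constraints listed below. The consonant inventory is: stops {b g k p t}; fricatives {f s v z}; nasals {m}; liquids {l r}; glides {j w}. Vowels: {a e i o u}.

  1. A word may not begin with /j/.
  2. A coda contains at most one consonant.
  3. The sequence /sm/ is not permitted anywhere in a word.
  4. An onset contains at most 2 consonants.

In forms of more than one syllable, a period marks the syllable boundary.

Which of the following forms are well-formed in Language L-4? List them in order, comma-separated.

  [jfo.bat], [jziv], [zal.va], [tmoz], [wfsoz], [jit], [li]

[zal.va], [tmoz], [li]

[jfo.bat] — violates constraint 1: word begins with /j/ → ill-formed
[jziv] — violates constraint 1: word begins with /j/ → ill-formed
[zal.va] — σ1 onset /z/, coda /l/ ok; σ2 onset /v/, coda /∅/ ok → well-formed
[tmoz] — σ1 onset /tm/ (2C), coda /z/ ok → well-formed
[wfsoz] — violates constraint 4: syllable 1 onset /wfs/ has 3 consonants (> 2) → ill-formed
[jit] — violates constraint 1: word begins with /j/ → ill-formed
[li] — σ1 onset /l/, coda /∅/ ok → well-formed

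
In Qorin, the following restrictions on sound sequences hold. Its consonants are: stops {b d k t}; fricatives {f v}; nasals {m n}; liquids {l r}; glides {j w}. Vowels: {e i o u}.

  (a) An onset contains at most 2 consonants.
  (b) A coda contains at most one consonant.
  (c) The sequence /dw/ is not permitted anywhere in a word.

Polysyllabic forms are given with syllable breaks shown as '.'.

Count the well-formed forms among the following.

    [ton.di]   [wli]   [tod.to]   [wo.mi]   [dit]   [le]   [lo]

[ton.di] — σ1 onset /t/, coda /n/ ok; σ2 onset /d/, coda /∅/ ok → well-formed
[wli] — σ1 onset /wl/ (2C), coda /∅/ ok → well-formed
[tod.to] — σ1 onset /t/, coda /d/ ok; σ2 onset /t/, coda /∅/ ok → well-formed
[wo.mi] — σ1 onset /w/, coda /∅/ ok; σ2 onset /m/, coda /∅/ ok → well-formed
[dit] — σ1 onset /d/, coda /t/ ok → well-formed
[le] — σ1 onset /l/, coda /∅/ ok → well-formed
[lo] — σ1 onset /l/, coda /∅/ ok → well-formed
Well-formed: [ton.di], [wli], [tod.to], [wo.mi], [dit], [le], [lo] → 7.

7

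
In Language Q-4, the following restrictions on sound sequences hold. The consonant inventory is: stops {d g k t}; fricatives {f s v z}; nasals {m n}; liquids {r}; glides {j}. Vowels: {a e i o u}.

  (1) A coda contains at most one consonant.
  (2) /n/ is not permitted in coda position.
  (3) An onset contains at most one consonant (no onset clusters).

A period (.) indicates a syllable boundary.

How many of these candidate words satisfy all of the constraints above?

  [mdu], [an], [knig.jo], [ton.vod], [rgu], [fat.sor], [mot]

2

[mdu] — violates constraint 3: syllable 1 onset /md/ has 2 consonants (> 1) → phonotactically illegal
[an] — violates constraint 2: syllable 1 coda contains /n/ → phonotactically illegal
[knig.jo] — violates constraint 3: syllable 1 onset /kn/ has 2 consonants (> 1) → phonotactically illegal
[ton.vod] — violates constraint 2: syllable 1 coda contains /n/ → phonotactically illegal
[rgu] — violates constraint 3: syllable 1 onset /rg/ has 2 consonants (> 1) → phonotactically illegal
[fat.sor] — σ1 onset /f/, coda /t/ ok; σ2 onset /s/, coda /r/ ok → phonotactically legal
[mot] — σ1 onset /m/, coda /t/ ok → phonotactically legal
Phonotactically legal: [fat.sor], [mot] → 2.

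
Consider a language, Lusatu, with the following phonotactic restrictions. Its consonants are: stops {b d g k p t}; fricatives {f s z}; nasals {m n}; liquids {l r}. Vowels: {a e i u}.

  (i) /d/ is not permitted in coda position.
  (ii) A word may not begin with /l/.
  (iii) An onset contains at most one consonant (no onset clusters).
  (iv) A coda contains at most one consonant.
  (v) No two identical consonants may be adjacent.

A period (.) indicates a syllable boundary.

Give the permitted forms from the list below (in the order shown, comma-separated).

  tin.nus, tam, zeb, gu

tam, zeb, gu

tin.nus — violates constraint (v): adjacent identical consonants /nn/ → not permitted
tam — σ1 onset /t/, coda /m/ ok → permitted
zeb — σ1 onset /z/, coda /b/ ok → permitted
gu — σ1 onset /g/, coda /∅/ ok → permitted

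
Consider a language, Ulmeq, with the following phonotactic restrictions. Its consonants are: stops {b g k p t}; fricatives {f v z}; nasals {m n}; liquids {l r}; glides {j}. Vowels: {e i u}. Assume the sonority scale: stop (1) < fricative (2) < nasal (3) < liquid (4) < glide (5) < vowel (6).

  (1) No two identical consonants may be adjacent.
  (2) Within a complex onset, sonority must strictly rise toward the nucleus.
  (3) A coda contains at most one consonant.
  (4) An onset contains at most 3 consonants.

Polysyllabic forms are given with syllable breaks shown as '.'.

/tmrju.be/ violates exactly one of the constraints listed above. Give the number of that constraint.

4

/tmrju.be/: syllable 1 onset /tmrj/ has 4 consonants (> 3).
This is a violation of constraint 4: "An onset contains at most 3 consonants."
The remaining constraints (1, 2, 3) are satisfied.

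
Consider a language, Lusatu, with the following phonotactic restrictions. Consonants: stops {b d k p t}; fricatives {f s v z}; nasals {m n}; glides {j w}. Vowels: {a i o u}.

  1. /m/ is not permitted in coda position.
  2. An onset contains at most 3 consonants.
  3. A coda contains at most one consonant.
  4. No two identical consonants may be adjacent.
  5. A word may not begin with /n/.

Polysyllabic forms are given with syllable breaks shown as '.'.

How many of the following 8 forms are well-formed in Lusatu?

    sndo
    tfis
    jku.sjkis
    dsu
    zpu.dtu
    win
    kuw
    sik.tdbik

8

sndo — σ1 onset /snd/ (3C), coda /∅/ ok → well-formed
tfis — σ1 onset /tf/ (2C), coda /s/ ok → well-formed
jku.sjkis — σ1 onset /jk/ (2C), coda /∅/ ok; σ2 onset /sjk/ (3C), coda /s/ ok → well-formed
dsu — σ1 onset /ds/ (2C), coda /∅/ ok → well-formed
zpu.dtu — σ1 onset /zp/ (2C), coda /∅/ ok; σ2 onset /dt/ (2C), coda /∅/ ok → well-formed
win — σ1 onset /w/, coda /n/ ok → well-formed
kuw — σ1 onset /k/, coda /w/ ok → well-formed
sik.tdbik — σ1 onset /s/, coda /k/ ok; σ2 onset /tdb/ (3C), coda /k/ ok → well-formed
Well-formed: sndo, tfis, jku.sjkis, dsu, zpu.dtu, win, kuw, sik.tdbik → 8.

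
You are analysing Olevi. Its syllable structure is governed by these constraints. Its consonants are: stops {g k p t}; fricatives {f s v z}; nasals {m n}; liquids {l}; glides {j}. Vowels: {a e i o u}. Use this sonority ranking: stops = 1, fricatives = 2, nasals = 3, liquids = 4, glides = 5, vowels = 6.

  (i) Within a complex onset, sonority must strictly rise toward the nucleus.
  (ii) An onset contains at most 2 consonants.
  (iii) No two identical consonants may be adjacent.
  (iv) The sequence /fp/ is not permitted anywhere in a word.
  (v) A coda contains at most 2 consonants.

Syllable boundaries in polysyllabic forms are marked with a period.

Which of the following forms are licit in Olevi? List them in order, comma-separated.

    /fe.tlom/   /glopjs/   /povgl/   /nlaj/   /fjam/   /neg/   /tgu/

/fe.tlom/ — σ1 onset /f/, coda /∅/ ok; σ2 onset /tl/ (1→4 rises), coda /m/ ok → licit
/glopjs/ — violates constraint (v): syllable 1 coda /pjs/ has 3 consonants (> 2) → illicit
/povgl/ — violates constraint (v): syllable 1 coda /vgl/ has 3 consonants (> 2) → illicit
/nlaj/ — σ1 onset /nl/ (3→4 rises), coda /j/ ok → licit
/fjam/ — σ1 onset /fj/ (2→5 rises), coda /m/ ok → licit
/neg/ — σ1 onset /n/, coda /g/ ok → licit
/tgu/ — violates constraint (i): syllable 1 onset /tg/: /t/ (stop, 1) → /g/ (stop, 1) does not rise → illicit

/fe.tlom/, /nlaj/, /fjam/, /neg/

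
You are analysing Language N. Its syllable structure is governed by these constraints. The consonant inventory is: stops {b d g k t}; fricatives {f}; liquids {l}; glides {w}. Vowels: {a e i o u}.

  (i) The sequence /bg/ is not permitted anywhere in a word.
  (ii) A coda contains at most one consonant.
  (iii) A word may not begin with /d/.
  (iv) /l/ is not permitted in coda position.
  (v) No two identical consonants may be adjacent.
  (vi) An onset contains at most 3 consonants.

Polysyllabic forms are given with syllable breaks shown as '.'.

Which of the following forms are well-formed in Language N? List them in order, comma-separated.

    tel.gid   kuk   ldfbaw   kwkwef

tel.gid — violates constraint (iv): syllable 1 coda contains /l/ → ill-formed
kuk — σ1 onset /k/, coda /k/ ok → well-formed
ldfbaw — violates constraint (vi): syllable 1 onset /ldfb/ has 4 consonants (> 3) → ill-formed
kwkwef — violates constraint (vi): syllable 1 onset /kwkw/ has 4 consonants (> 3) → ill-formed

kuk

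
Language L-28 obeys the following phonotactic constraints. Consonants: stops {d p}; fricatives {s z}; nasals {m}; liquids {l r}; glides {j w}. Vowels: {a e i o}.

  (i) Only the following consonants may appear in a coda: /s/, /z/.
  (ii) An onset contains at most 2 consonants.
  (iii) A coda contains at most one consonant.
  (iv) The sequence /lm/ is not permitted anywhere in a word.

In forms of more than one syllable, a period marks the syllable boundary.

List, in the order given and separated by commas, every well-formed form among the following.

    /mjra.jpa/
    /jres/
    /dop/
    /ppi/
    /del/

/mjra.jpa/ — violates constraint (ii): syllable 1 onset /mjr/ has 3 consonants (> 2) → ill-formed
/jres/ — σ1 onset /jr/ (2C), coda /s/ ok → well-formed
/dop/ — violates constraint (i): syllable 1 coda contains /p/, which is not a licensed coda consonant → ill-formed
/ppi/ — σ1 onset /pp/ (2C), coda /∅/ ok → well-formed
/del/ — violates constraint (i): syllable 1 coda contains /l/, which is not a licensed coda consonant → ill-formed

/jres/, /ppi/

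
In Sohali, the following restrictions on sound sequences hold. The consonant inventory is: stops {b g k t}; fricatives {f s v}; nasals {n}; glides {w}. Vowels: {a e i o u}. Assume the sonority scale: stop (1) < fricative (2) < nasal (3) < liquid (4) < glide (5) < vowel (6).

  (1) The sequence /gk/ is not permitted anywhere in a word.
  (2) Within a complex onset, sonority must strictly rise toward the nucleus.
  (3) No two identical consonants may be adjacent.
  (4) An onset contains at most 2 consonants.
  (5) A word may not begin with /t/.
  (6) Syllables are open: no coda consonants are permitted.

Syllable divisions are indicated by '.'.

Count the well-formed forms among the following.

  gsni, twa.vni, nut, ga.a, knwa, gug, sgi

gsni — violates constraint 4: syllable 1 onset /gsn/ has 3 consonants (> 2) → ill-formed
twa.vni — violates constraint 5: word begins with /t/ → ill-formed
nut — violates constraint 6: syllable 1 coda /t/ has 1 consonant (> 0) → ill-formed
ga.a — σ1 onset /g/, coda /∅/ ok; σ2 onset /∅/, coda /∅/ ok → well-formed
knwa — violates constraint 4: syllable 1 onset /knw/ has 3 consonants (> 2) → ill-formed
gug — violates constraint 6: syllable 1 coda /g/ has 1 consonant (> 0) → ill-formed
sgi — violates constraint 2: syllable 1 onset /sg/: /s/ (fricative, 2) → /g/ (stop, 1) does not rise → ill-formed
Well-formed: ga.a → 1.

1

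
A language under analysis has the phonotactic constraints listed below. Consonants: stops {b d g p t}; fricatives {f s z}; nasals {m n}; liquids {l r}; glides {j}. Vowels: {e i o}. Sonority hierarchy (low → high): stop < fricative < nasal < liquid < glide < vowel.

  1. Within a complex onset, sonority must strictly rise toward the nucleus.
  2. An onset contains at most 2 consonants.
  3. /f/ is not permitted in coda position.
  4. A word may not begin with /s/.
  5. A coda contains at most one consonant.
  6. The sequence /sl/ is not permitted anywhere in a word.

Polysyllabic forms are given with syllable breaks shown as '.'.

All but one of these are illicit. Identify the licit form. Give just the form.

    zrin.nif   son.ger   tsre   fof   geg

zrin.nif — violates constraint 3: syllable 2 coda contains /f/ → illicit
son.ger — violates constraint 4: word begins with /s/ → illicit
tsre — violates constraint 2: syllable 1 onset /tsr/ has 3 consonants (> 2) → illicit
fof — violates constraint 3: syllable 1 coda contains /f/ → illicit
geg — σ1 onset /g/, coda /g/ ok → licit

geg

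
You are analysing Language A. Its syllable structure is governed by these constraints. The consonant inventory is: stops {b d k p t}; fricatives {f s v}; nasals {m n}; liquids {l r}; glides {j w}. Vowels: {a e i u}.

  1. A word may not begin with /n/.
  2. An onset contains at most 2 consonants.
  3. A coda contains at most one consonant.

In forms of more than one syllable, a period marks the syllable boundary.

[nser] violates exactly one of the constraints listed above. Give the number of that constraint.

1

[nser]: word begins with /n/.
This is a violation of constraint 1: "A word may not begin with /n/."
The remaining constraints (2, 3) are satisfied.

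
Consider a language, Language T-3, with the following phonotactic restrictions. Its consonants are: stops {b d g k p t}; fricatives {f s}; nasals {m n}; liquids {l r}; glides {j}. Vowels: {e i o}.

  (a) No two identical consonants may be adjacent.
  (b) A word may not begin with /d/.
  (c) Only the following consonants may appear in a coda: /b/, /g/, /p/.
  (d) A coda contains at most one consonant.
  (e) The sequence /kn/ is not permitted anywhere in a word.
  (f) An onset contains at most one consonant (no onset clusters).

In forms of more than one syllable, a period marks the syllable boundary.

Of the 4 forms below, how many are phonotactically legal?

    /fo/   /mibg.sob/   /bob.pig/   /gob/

3

/fo/ — σ1 onset /f/, coda /∅/ ok → phonotactically legal
/mibg.sob/ — violates constraint (d): syllable 1 coda /bg/ has 2 consonants (> 1) → phonotactically illegal
/bob.pig/ — σ1 onset /b/, coda /b/ ok; σ2 onset /p/, coda /g/ ok → phonotactically legal
/gob/ — σ1 onset /g/, coda /b/ ok → phonotactically legal
Phonotactically legal: /fo/, /bob.pig/, /gob/ → 3.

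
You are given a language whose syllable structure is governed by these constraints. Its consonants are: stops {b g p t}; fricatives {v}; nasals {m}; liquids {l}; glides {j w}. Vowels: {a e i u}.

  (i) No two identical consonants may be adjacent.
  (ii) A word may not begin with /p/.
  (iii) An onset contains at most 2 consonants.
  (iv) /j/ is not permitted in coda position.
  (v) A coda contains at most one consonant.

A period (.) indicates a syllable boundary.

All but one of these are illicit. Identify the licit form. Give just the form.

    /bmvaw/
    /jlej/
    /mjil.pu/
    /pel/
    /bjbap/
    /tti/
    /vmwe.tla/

/mjil.pu/

/bmvaw/ — violates constraint (iii): syllable 1 onset /bmv/ has 3 consonants (> 2) → illicit
/jlej/ — violates constraint (iv): syllable 1 coda contains /j/ → illicit
/mjil.pu/ — σ1 onset /mj/ (2C), coda /l/ ok; σ2 onset /p/, coda /∅/ ok → licit
/pel/ — violates constraint (ii): word begins with /p/ → illicit
/bjbap/ — violates constraint (iii): syllable 1 onset /bjb/ has 3 consonants (> 2) → illicit
/tti/ — violates constraint (i): adjacent identical consonants /tt/ → illicit
/vmwe.tla/ — violates constraint (iii): syllable 1 onset /vmw/ has 3 consonants (> 2) → illicit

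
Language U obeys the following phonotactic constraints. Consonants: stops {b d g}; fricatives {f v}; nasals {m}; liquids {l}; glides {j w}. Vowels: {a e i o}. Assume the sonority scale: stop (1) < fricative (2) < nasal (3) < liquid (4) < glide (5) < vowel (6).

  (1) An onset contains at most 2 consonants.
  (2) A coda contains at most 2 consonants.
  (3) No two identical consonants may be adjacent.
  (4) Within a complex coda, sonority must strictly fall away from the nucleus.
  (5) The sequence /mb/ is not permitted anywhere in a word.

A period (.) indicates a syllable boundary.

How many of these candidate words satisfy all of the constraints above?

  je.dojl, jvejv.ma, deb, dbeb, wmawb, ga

je.dojl — σ1 onset /j/, coda /∅/ ok; σ2 onset /d/, coda /jl/ (5→4 falls) ok → well-formed
jvejv.ma — σ1 onset /jv/ (2C), coda /jv/ (5→2 falls) ok; σ2 onset /m/, coda /∅/ ok → well-formed
deb — σ1 onset /d/, coda /b/ ok → well-formed
dbeb — σ1 onset /db/ (2C), coda /b/ ok → well-formed
wmawb — σ1 onset /wm/ (2C), coda /wb/ (5→1 falls) ok → well-formed
ga — σ1 onset /g/, coda /∅/ ok → well-formed
Well-formed: je.dojl, jvejv.ma, deb, dbeb, wmawb, ga → 6.

6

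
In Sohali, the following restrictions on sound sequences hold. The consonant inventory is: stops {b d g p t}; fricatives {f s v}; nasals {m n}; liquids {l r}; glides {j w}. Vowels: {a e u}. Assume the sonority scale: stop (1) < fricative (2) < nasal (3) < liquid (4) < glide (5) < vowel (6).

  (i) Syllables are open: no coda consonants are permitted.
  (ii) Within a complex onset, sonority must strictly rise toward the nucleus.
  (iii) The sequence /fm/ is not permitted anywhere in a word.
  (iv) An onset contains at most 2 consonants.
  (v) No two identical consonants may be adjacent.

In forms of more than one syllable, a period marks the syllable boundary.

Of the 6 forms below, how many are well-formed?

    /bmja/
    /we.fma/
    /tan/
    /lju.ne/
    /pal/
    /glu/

/bmja/ — violates constraint (iv): syllable 1 onset /bmj/ has 3 consonants (> 2) → ill-formed
/we.fma/ — violates constraint (iii): contains banned sequence /fm/ → ill-formed
/tan/ — violates constraint (i): syllable 1 coda /n/ has 1 consonant (> 0) → ill-formed
/lju.ne/ — σ1 onset /lj/ (4→5 rises), coda /∅/ ok; σ2 onset /n/, coda /∅/ ok → well-formed
/pal/ — violates constraint (i): syllable 1 coda /l/ has 1 consonant (> 0) → ill-formed
/glu/ — σ1 onset /gl/ (1→4 rises), coda /∅/ ok → well-formed
Well-formed: /lju.ne/, /glu/ → 2.

2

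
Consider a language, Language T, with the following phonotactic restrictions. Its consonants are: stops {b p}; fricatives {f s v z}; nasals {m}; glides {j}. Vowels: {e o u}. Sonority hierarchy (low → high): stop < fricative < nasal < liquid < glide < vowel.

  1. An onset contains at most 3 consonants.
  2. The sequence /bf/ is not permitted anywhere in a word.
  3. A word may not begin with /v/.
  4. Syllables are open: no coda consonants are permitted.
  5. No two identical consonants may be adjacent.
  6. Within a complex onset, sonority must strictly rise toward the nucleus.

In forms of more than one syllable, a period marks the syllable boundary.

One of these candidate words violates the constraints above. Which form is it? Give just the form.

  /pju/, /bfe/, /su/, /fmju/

/pju/ — σ1 onset /pj/ (1→5 rises), coda /∅/ ok → permitted
/bfe/ — violates constraint 2: contains banned sequence /bf/ → not permitted
/su/ — σ1 onset /s/, coda /∅/ ok → permitted
/fmju/ — σ1 onset /fmj/ (2→3→5 rises), coda /∅/ ok → permitted

/bfe/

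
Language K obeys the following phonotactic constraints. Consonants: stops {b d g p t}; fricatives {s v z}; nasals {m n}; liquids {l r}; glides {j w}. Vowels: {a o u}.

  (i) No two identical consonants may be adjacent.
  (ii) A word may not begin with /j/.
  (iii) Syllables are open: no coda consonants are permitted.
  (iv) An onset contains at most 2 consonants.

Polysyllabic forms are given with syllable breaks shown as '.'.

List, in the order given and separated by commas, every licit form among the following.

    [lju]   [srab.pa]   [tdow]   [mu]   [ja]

[lju], [mu]

[lju] — σ1 onset /lj/ (2C), coda /∅/ ok → licit
[srab.pa] — violates constraint (iii): syllable 1 coda /b/ has 1 consonant (> 0) → illicit
[tdow] — violates constraint (iii): syllable 1 coda /w/ has 1 consonant (> 0) → illicit
[mu] — σ1 onset /m/, coda /∅/ ok → licit
[ja] — violates constraint (ii): word begins with /j/ → illicit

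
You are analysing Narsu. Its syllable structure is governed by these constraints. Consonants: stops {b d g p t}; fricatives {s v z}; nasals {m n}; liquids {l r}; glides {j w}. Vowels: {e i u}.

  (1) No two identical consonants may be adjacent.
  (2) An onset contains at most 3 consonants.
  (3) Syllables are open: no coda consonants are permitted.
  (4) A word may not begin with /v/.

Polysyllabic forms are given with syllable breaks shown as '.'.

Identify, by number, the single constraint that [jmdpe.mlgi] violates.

[jmdpe.mlgi]: syllable 1 onset /jmdp/ has 4 consonants (> 3).
This is a violation of constraint 2: "An onset contains at most 3 consonants."
The remaining constraints (1, 3, 4) are satisfied.

2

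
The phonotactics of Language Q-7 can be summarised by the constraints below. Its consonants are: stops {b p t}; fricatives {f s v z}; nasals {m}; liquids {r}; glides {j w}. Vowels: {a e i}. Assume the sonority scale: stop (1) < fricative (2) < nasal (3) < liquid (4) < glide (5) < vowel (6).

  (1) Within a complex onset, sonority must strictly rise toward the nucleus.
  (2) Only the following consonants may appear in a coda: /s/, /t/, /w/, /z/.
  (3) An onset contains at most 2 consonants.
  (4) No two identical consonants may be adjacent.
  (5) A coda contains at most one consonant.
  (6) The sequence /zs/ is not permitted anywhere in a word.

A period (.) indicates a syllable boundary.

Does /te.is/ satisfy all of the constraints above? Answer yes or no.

/te.is/ — σ1 onset /t/, coda /∅/ ok; σ2 onset /∅/, coda /s/ ok → licit

yes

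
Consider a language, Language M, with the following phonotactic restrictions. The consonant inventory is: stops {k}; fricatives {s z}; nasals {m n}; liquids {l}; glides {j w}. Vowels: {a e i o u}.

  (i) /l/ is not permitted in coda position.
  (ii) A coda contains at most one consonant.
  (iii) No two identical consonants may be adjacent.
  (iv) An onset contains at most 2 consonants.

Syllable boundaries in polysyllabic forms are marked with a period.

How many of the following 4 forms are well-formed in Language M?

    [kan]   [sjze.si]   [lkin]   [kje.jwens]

[kan] — σ1 onset /k/, coda /n/ ok → well-formed
[sjze.si] — violates constraint (iv): syllable 1 onset /sjz/ has 3 consonants (> 2) → ill-formed
[lkin] — σ1 onset /lk/ (2C), coda /n/ ok → well-formed
[kje.jwens] — violates constraint (ii): syllable 2 coda /ns/ has 2 consonants (> 1) → ill-formed
Well-formed: [kan], [lkin] → 2.

2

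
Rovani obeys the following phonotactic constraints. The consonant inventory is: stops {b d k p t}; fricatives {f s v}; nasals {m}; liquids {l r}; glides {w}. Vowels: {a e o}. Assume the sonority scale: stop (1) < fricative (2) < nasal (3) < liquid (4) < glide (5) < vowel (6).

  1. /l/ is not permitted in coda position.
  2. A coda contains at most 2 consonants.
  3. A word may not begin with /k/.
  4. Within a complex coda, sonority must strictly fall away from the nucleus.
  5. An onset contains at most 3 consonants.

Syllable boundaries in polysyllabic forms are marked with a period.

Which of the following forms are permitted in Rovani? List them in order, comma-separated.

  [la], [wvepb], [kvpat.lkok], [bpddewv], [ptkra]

[la] — σ1 onset /l/, coda /∅/ ok → permitted
[wvepb] — violates constraint 4: syllable 1 coda /pb/: /p/ (stop, 1) → /b/ (stop, 1) does not fall → not permitted
[kvpat.lkok] — violates constraint 3: word begins with /k/ → not permitted
[bpddewv] — violates constraint 5: syllable 1 onset /bpdd/ has 4 consonants (> 3) → not permitted
[ptkra] — violates constraint 5: syllable 1 onset /ptkr/ has 4 consonants (> 3) → not permitted

[la]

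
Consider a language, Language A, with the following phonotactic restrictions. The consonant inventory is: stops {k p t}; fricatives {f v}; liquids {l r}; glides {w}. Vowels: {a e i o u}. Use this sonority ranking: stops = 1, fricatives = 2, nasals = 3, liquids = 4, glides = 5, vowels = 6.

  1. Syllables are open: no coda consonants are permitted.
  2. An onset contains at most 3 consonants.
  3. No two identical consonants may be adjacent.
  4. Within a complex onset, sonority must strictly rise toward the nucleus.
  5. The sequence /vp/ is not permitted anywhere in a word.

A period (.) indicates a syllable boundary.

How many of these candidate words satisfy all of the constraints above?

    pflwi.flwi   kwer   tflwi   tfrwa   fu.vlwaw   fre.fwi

pflwi.flwi — violates constraint 2: syllable 1 onset /pflw/ has 4 consonants (> 3) → not permitted
kwer — violates constraint 1: syllable 1 coda /r/ has 1 consonant (> 0) → not permitted
tflwi — violates constraint 2: syllable 1 onset /tflw/ has 4 consonants (> 3) → not permitted
tfrwa — violates constraint 2: syllable 1 onset /tfrw/ has 4 consonants (> 3) → not permitted
fu.vlwaw — violates constraint 1: syllable 2 coda /w/ has 1 consonant (> 0) → not permitted
fre.fwi — σ1 onset /fr/ (2→4 rises), coda /∅/ ok; σ2 onset /fw/ (2→5 rises), coda /∅/ ok → permitted
Permitted: fre.fwi → 1.

1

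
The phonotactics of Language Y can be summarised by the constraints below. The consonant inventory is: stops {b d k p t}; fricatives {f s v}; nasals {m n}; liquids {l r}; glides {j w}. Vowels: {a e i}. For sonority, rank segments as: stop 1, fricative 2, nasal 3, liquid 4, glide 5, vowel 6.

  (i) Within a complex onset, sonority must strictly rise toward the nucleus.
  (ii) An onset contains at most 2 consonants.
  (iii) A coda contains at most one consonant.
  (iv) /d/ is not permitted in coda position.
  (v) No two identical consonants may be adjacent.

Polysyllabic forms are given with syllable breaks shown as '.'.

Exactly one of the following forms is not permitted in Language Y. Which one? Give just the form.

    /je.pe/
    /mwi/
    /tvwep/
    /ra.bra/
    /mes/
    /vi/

/je.pe/ — σ1 onset /j/, coda /∅/ ok; σ2 onset /p/, coda /∅/ ok → permitted
/mwi/ — σ1 onset /mw/ (3→5 rises), coda /∅/ ok → permitted
/tvwep/ — violates constraint (ii): syllable 1 onset /tvw/ has 3 consonants (> 2) → not permitted
/ra.bra/ — σ1 onset /r/, coda /∅/ ok; σ2 onset /br/ (1→4 rises), coda /∅/ ok → permitted
/mes/ — σ1 onset /m/, coda /s/ ok → permitted
/vi/ — σ1 onset /v/, coda /∅/ ok → permitted

/tvwep/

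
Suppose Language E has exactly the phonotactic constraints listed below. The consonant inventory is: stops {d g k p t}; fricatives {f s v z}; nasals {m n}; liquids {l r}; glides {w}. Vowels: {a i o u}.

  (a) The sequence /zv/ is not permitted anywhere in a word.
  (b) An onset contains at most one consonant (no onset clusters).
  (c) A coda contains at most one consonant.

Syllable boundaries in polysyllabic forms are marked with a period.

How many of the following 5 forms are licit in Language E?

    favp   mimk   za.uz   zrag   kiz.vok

1

favp — violates constraint (c): syllable 1 coda /vp/ has 2 consonants (> 1) → illicit
mimk — violates constraint (c): syllable 1 coda /mk/ has 2 consonants (> 1) → illicit
za.uz — σ1 onset /z/, coda /∅/ ok; σ2 onset /∅/, coda /z/ ok → licit
zrag — violates constraint (b): syllable 1 onset /zr/ has 2 consonants (> 1) → illicit
kiz.vok — violates constraint (a): contains banned sequence /zv/ → illicit
Licit: za.uz → 1.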